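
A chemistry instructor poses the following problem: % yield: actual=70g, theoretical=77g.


% yield = actual/theoretical × 100
= 70/77 × 100
= 90.91%

90.91%


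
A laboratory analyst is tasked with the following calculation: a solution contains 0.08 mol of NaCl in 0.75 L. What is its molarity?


M = n/V = 0.08/0.75 = 0.107 mol/L

0.107 M


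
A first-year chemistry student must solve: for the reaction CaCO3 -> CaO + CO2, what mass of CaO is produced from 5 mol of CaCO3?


Mole ratio CaO:CaCO3 = 1:1
n(CaO) = 5 × 1/1 = 5.000 mol
mass = 5.000 × 56.08 = 280.4 g

280.4 g


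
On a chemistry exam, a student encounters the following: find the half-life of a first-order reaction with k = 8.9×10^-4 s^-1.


t½ = ln2/k = 0.693147/(8.9×10^-4 s^-1)
= 778.8 s

778.8 s


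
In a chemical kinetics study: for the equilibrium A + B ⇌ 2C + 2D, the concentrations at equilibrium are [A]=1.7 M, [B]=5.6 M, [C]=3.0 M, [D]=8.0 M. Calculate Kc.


Kc = [C]^2[D]^2/([A][B])
= (3.0^2 × 8.0^2)/(1.7^1 × 5.6^1)
= 576/9.52
= 60.50

60.50


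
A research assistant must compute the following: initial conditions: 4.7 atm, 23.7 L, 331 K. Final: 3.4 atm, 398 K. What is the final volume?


P1V1/T1 = P2V2/T2
V2 = P1V1T2/(T1P2)
= 4.7×23.7×398/(331×3.4)
= 39.393 L

39.393 L


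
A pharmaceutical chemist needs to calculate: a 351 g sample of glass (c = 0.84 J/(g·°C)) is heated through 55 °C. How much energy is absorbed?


q = mcΔT = 351 × 0.84 × 55
= 16216.20 J

16216.20 J


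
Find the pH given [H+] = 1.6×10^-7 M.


pH = -log10([H+]) = -log10(1.6×10^-7)
= 7 - log10(1.6)
= 7 - 0.2
= 6.8

6.8


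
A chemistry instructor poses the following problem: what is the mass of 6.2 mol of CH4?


M(CH4) = 16.04 g/mol
mass = n × M = 6.2 × 16.04 = 99.45 g

99.45 g


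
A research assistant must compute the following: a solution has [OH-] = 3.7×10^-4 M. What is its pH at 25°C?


pOH = -log10([OH-]) = -log10(3.7×10^-4)
= 4 - log10(3.7) = 3.43
pH = 14 - pOH = 14 - 3.43 = 10.57

10.57


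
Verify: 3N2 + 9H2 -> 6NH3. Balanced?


Equation: 3N2 + 9H2 -> 6NH3
Check atoms: H: 18=18, N: 6=6
Balanced

Yes, balanced


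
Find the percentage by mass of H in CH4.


M(CH4) = 1×12.01 + 4×1.008 = 16.042 g/mol
Mass of H = 4 × 1.008 = 4.032 g/mol
% H = 4.032/16.042 × 100 = 25.13%

25.13%


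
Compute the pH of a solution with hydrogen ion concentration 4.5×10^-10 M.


pH = -log10([H+]) = -log10(4.5×10^-10)
= 10 - log10(4.5)
= 10 - 0.65
= 9.35

9.35


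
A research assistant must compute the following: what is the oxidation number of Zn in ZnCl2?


Zn is +2
Oxidation number: +2

+2


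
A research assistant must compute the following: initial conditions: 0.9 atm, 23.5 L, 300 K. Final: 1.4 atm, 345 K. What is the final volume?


P1V1/T1 = P2V2/T2
V2 = P1V1T2/(T1P2)
= 0.9×23.5×345/(300×1.4)
= 17.373 L

17.373 L


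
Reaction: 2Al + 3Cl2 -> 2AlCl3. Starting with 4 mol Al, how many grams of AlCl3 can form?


Mole ratio AlCl3:Al = 2:2
n(AlCl3) = 4 × 2/2 = 4.000 mol
mass = 4.000 × 133.33 = 533.32 g

533.32 g


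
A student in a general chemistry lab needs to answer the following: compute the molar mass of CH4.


M(CH4) = 1×12.01 + 4×1.008
= 12.01 + 4.03
= 16.04 g/mol

16.04 g/mol


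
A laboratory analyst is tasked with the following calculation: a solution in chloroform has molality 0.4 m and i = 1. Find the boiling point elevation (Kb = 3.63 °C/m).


ΔTb = Kb × m × i
= 3.63 × 0.4 × 1
= 1.452 °C

1.452 °C


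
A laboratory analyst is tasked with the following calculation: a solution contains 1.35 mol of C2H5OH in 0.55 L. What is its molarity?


M = n/V = 1.35/0.55 = 2.455 mol/L

2.455 M


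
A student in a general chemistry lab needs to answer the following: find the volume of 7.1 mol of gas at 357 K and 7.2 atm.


PV = nRT  (R = 0.08206 L·atm/(mol·K))
V = nRT/P = 7.1×0.08206×357/7.2
= 28.889 L

28.889 L


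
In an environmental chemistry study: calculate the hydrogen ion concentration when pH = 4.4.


[H+] = 10^(-pH) = 10^(-4.4)
= 3.98×10^-5 M

3.98×10^-5 M


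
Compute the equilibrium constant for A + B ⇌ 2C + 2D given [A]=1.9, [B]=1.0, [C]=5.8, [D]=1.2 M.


Kc = [C]^2[D]^2/([A][B])
= (5.8^2 × 1.2^2)/(1.9^1 × 1.0^1)
= 48.4416/1.9
= 25.50

25.50


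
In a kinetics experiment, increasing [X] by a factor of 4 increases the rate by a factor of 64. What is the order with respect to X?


rate ∝ [X]^n
4^n = 64 → n = 3
Order in X: 3

3


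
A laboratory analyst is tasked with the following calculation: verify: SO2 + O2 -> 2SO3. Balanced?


Equation: SO2 + O2 -> 2SO3
Check atoms: O: 4≠6, S: 1≠2
Not balanced

No, not balanced


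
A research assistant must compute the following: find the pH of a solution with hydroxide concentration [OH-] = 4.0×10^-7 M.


pOH = -log10([OH-]) = -log10(4.0×10^-7)
= 7 - log10(4.0) = 6.4
pH = 14 - pOH = 14 - 6.4 = 7.6

7.6


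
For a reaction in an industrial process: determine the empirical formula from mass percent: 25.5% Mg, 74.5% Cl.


Assume 100 g sample. Moles of each element:
  Mg: 25.5/24.31 = 1.049 mol
  Cl: 74.5/35.45 = 2.102 mol
Divide by smallest (1.049):
  Mg: 1.049/1.049 = 1.0
  Cl: 2.102/1.049 = 2.0
Empirical formula: MgCl2

MgCl2


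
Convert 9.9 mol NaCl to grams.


M(NaCl) = 58.44 g/mol
mass = n × M = 9.9 × 58.44 = 578.56 g

578.56 g


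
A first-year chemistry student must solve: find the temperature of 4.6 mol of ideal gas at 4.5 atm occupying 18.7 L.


PV = nRT  (R = 0.08206 L·atm/(mol·K))
T = PV/(nR) = 4.5×18.7/(4.6×0.08206)
= 84.15/0.377476
= 222.93 K

222.93 K


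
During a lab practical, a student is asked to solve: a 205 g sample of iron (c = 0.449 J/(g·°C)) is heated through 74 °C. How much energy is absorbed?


q = mcΔT = 205 × 0.449 × 74
= 6811.33 J

6811.33 J


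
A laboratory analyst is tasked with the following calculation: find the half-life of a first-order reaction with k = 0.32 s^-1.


t½ = ln2/k = 0.693147/(0.32 s^-1)
= 2.166 s

2.166 s


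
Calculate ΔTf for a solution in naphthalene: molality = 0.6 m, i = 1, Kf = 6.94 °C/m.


ΔTf = Kf × m × i
= 6.94 × 0.6 × 1
= 4.164 °C

4.164 °C


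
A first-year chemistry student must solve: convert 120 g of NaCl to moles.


M(NaCl) = 58.44 g/mol
n = mass/M = 120/58.44 = 2.0534 mol

2.0534 mol


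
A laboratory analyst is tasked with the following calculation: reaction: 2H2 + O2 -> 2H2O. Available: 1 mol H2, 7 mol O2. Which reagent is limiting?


Mole ratio available / coefficient:
  H2: 1/2 = 0.500
  O2: 7/1 = 7.000
Smaller ratio is limiting.

H2


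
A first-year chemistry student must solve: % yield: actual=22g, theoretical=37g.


% yield = actual/theoretical × 100
= 22/37 × 100
= 59.46%

59.46%


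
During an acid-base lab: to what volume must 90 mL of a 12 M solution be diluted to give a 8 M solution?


C1V1 = C2V2
12 × 90 = 8 × V2
V2 = 1080/8 = 135.0 mL

135.0 mL


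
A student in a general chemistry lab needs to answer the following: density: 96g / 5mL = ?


ρ = mass/volume
= 96/5
= 19.2 g/mL

19.2 g/mL


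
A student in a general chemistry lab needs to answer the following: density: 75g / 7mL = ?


ρ = mass/volume
= 75/7
= 10.714 g/mL

10.714 g/mL


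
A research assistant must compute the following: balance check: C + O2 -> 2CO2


Equation: C + O2 -> 2CO2
Check atoms: C: 1≠2, O: 2≠4
Not balanced

No, not balanced


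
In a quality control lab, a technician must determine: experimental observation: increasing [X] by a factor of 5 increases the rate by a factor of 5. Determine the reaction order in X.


rate ∝ [X]^n
5^n = 5 → n = 1
Order in X: 1

1


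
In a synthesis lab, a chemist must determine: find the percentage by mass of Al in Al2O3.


M(Al2O3) = 2×26.98 + 3×16.0 = 101.96 g/mol
Mass of Al = 2 × 26.98 = 53.96 g/mol
% Al = 53.96/101.96 × 100 = 52.92%

52.92%


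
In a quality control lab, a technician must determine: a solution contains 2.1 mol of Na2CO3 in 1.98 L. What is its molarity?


M = n/V = 2.1/1.98 = 1.061 mol/L

1.061 M


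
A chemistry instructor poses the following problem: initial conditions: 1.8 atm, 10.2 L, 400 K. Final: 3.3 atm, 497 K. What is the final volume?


P1V1/T1 = P2V2/T2
V2 = P1V1T2/(T1P2)
= 1.8×10.2×497/(400×3.3)
= 6.913 L

6.913 L


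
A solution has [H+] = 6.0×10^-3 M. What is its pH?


pH = -log10([H+]) = -log10(6.0×10^-3)
= 3 - log10(6.0)
= 3 - 0.78
= 2.22

2.22


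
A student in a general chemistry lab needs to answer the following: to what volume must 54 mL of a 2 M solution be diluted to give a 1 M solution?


C1V1 = C2V2
2 × 54 = 1 × V2
V2 = 108/1 = 108.0 mL

108.0 mL


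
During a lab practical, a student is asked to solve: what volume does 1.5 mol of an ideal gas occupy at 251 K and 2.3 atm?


PV = nRT  (R = 0.08206 L·atm/(mol·K))
V = nRT/P = 1.5×0.08206×251/2.3
= 13.433 L

13.433 L


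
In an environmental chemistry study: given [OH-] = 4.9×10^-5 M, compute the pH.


pOH = -log10([OH-]) = -log10(4.9×10^-5)
= 5 - log10(4.9) = 4.31
pH = 14 - pOH = 14 - 4.31 = 9.69

9.69


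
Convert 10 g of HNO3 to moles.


M(HNO3) = 63.02 g/mol
n = mass/M = 10/63.02 = 0.1587 mol

0.1587 mol


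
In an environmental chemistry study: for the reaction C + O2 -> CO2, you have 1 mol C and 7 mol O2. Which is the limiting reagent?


Mole ratio available / coefficient:
  C: 1/1 = 1.000
  O2: 7/1 = 7.000
Smaller ratio is limiting.

C


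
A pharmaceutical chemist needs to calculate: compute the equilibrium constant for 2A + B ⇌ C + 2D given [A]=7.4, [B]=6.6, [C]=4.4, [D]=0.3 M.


Kc = [C][D]^2/([A]^2[B])
= (4.4^1 × 0.3^2)/(7.4^2 × 6.6^1)
= 0.396/361.416
= 0.001096

0.001096


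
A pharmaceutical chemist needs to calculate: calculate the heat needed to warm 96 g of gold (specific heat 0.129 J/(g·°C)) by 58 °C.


q = mcΔT = 96 × 0.129 × 58
= 718.27 J

718.27 J


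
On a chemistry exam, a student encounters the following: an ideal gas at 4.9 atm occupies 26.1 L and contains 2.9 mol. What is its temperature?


PV = nRT  (R = 0.08206 L·atm/(mol·K))
T = PV/(nR) = 4.9×26.1/(2.9×0.08206)
= 127.89/0.237974
= 537.41 K

537.41 K


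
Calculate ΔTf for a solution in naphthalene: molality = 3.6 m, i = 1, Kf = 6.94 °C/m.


ΔTf = Kf × m × i
= 6.94 × 3.6 × 1
= 24.984 °C

24.984 °C


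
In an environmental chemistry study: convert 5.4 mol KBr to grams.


M(KBr) = 119.0 g/mol
mass = n × M = 5.4 × 119.0 = 642.60 g

642.60 g


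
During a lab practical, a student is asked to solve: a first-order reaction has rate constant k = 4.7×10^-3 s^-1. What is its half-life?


t½ = ln2/k = 0.693147/(4.7×10^-3 s^-1)
= 147.5 s

147.5 s


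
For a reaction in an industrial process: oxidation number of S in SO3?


x + 3(-2) = 0, so x = +6
Oxidation number: +6

+6


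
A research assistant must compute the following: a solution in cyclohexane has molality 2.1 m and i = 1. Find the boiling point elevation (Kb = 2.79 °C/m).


ΔTb = Kb × m × i
= 2.79 × 2.1 × 1
= 5.859 °C

5.859 °C


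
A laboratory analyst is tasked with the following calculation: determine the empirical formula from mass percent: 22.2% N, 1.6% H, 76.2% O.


Assume 100 g sample. Moles of each element:
  N: 22.2/14.01 = 1.585 mol
  H: 1.6/1.008 = 1.587 mol
  O: 76.2/16.0 = 4.763 mol
Divide by smallest (1.585):
  N: 1.585/1.585 = 1.0
  H: 1.587/1.585 = 1.0
  O: 4.763/1.585 = 3.01
Empirical formula: HNO3

HNO3


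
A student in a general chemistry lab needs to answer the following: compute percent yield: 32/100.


% yield = actual/theoretical × 100
= 32/100 × 100
= 32.0%

32.0%


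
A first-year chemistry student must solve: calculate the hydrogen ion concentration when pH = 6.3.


[H+] = 10^(-pH) = 10^(-6.3)
= 5.01×10^-7 M

5.01×10^-7 M


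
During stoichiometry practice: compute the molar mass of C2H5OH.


M(C2H5OH) = 2×12.01 + 6×1.008 + 1×16.0
= 24.02 + 6.05 + 16.0
= 46.07 g/mol

46.07 g/mol


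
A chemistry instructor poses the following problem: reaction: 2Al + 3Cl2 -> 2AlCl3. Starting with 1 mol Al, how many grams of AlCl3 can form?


Mole ratio AlCl3:Al = 2:2
n(AlCl3) = 1 × 2/2 = 1.000 mol
mass = 1.000 × 133.33 = 133.33 g

133.33 g


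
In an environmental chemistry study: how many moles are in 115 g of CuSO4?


M(CuSO4) = 159.62 g/mol
n = mass/M = 115/159.62 = 0.7205 mol

0.7205 mol


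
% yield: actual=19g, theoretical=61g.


% yield = actual/theoretical × 100
= 19/61 × 100
= 31.15%

31.15%


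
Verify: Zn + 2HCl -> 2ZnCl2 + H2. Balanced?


Equation: Zn + 2HCl -> 2ZnCl2 + H2
Check atoms: Cl: 2≠4, H: 2=2, Zn: 1≠2
Not balanced

No, not balanced


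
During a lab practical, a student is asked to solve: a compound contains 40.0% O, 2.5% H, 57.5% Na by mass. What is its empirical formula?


Assume 100 g sample. Moles of each element:
  O: 40.0/16.0 = 2.5 mol
  H: 2.5/1.008 = 2.48 mol
  Na: 57.5/22.99 = 2.501 mol
Divide by smallest (2.48):
  O: 2.5/2.48 = 1.01
  H: 2.48/2.48 = 1.0
  Na: 2.501/2.48 = 1.01
Empirical formula: NaOH

NaOH


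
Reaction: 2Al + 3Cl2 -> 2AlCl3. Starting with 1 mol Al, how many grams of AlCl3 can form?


Mole ratio AlCl3:Al = 2:2
n(AlCl3) = 1 × 2/2 = 1.000 mol
mass = 1.000 × 133.33 = 133.33 g

133.33 g


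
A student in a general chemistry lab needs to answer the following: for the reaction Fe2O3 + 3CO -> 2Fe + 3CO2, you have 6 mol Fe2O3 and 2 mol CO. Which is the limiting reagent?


Mole ratio available / coefficient:
  Fe2O3: 6/1 = 6.000
  CO: 2/3 = 0.667
Smaller ratio is limiting.

CO


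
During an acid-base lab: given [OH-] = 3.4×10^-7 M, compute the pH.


pOH = -log10([OH-]) = -log10(3.4×10^-7)
= 7 - log10(3.4) = 6.47
pH = 14 - pOH = 14 - 6.47 = 7.53

7.53


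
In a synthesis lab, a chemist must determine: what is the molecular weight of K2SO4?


M(K2SO4) = 2×39.1 + 1×32.07 + 4×16.0
= 78.2 + 32.07 + 64.0
= 174.27 g/mol

174.27 g/mol


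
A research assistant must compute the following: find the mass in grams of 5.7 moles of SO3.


M(SO3) = 80.07 g/mol
mass = n × M = 5.7 × 80.07 = 456.40 g

456.40 g


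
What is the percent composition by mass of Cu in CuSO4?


M(CuSO4) = 1×63.55 + 1×32.07 + 4×16.0 = 159.62 g/mol
Mass of Cu = 1 × 63.55 = 63.55 g/mol
% Cu = 63.55/159.62 × 100 = 39.81%

39.81%


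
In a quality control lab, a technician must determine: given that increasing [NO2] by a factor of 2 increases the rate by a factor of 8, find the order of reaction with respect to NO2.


rate ∝ [NO2]^n
2^n = 8 → n = 3
Order in NO2: 3

3


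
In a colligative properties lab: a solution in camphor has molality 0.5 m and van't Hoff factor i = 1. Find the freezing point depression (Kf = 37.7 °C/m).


ΔTf = Kf × m × i
= 37.7 × 0.5 × 1
= 18.85 °C

18.85 °C


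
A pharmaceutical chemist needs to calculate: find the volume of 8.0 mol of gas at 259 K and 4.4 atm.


PV = nRT  (R = 0.08206 L·atm/(mol·K))
V = nRT/P = 8.0×0.08206×259/4.4
= 38.643 L

38.643 L


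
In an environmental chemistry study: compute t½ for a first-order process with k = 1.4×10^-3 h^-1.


t½ = ln2/k = 0.693147/(1.4×10^-3 h^-1)
= 495.1 h

495.1 h


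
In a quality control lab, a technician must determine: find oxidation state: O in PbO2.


O is usually -2
Oxidation number: -2

-2


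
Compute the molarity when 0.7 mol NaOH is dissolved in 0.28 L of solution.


M = n/V = 0.7/0.28 = 2.500 mol/L

2.500 M


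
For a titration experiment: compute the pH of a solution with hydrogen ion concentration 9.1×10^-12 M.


pH = -log10([H+]) = -log10(9.1×10^-12)
= 12 - log10(9.1)
= 12 - 0.96
= 11.04

11.04


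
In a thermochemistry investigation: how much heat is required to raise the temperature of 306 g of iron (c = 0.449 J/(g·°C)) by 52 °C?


q = mcΔT = 306 × 0.449 × 52
= 7144.49 J

7144.49 J


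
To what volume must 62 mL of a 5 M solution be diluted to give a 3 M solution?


C1V1 = C2V2
5 × 62 = 3 × V2
V2 = 310/3 = 103.33 mL

103.33 mL


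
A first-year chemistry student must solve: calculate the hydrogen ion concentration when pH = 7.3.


[H+] = 10^(-pH) = 10^(-7.3)
= 5.01×10^-8 M

5.01×10^-8 M


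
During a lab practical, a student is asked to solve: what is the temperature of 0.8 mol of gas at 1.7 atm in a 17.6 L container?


PV = nRT  (R = 0.08206 L·atm/(mol·K))
T = PV/(nR) = 1.7×17.6/(0.8×0.08206)
= 29.92/0.065648
= 455.76 K

455.76 K


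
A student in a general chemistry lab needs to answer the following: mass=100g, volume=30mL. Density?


ρ = mass/volume
= 100/30
= 3.333 g/mL

3.333 g/mL


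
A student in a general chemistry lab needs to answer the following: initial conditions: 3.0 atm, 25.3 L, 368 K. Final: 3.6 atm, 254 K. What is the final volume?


P1V1/T1 = P2V2/T2
V2 = P1V1T2/(T1P2)
= 3.0×25.3×254/(368×3.6)
= 14.552 L

14.552 L


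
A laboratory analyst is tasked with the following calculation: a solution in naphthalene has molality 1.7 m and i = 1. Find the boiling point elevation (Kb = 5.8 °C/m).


ΔTb = Kb × m × i
= 5.8 × 1.7 × 1
= 9.86 °C

9.86 °C


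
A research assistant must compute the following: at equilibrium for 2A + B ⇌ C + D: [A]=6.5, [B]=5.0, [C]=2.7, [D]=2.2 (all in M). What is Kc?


Kc = [C][D]/([A]^2[B])
= (2.7^1 × 2.2^1)/(6.5^2 × 5.0^1)
= 5.94/211.25
= 0.02812

0.02812


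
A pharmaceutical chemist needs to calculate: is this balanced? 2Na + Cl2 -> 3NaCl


Equation: 2Na + Cl2 -> 3NaCl
Check atoms: Cl: 2≠3, Na: 2≠3
Not balanced

No, not balanced


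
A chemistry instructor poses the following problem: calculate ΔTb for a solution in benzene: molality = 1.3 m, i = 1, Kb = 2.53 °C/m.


ΔTb = Kb × m × i
= 2.53 × 1.3 × 1
= 3.289 °C

3.289 °C


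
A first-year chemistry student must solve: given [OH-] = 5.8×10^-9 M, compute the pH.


pOH = -log10([OH-]) = -log10(5.8×10^-9)
= 9 - log10(5.8) = 8.24
pH = 14 - pOH = 14 - 8.24 = 5.76

5.76


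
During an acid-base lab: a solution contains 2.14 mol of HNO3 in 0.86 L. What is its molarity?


M = n/V = 2.14/0.86 = 2.488 mol/L

2.488 M


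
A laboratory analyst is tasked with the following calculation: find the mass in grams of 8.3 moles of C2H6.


M(C2H6) = 30.07 g/mol
mass = n × M = 8.3 × 30.07 = 249.58 g

249.58 g


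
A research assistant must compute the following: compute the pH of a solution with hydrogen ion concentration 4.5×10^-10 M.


pH = -log10([H+]) = -log10(4.5×10^-10)
= 10 - log10(4.5)
= 10 - 0.65
= 9.35

9.35


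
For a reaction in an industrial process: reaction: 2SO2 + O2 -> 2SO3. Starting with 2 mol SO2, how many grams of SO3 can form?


Mole ratio SO3:SO2 = 2:2
n(SO3) = 2 × 2/2 = 2.000 mol
mass = 2.000 × 80.07 = 160.14 g

160.14 g


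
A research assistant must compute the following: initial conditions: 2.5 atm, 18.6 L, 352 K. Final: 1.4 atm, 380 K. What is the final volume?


P1V1/T1 = P2V2/T2
V2 = P1V1T2/(T1P2)
= 2.5×18.6×380/(352×1.4)
= 35.856 L

35.856 L


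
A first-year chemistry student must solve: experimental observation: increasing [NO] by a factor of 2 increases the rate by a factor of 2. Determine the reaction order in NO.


rate ∝ [NO]^n
2^n = 2 → n = 1
Order in NO: 1

1


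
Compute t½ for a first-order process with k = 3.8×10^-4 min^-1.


t½ = ln2/k = 0.693147/(3.8×10^-4 min^-1)
= 1824 min

1824 min


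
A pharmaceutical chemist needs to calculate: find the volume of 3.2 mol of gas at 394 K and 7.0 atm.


PV = nRT  (R = 0.08206 L·atm/(mol·K))
V = nRT/P = 3.2×0.08206×394/7.0
= 14.78 L

14.78 L


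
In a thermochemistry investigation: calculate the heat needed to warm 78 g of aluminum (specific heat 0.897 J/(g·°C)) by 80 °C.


q = mcΔT = 78 × 0.897 × 80
= 5597.28 J

5597.28 J


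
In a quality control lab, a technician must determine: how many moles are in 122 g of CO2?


M(CO2) = 44.01 g/mol
n = mass/M = 122/44.01 = 2.7721 mol

2.7721 mol


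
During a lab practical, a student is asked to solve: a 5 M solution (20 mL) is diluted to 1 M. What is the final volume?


C1V1 = C2V2
5 × 20 = 1 × V2
V2 = 100/1 = 100.0 mL

100.0 mL


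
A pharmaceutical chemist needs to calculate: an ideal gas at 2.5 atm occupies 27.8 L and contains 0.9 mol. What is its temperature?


PV = nRT  (R = 0.08206 L·atm/(mol·K))
T = PV/(nR) = 2.5×27.8/(0.9×0.08206)
= 69.50/0.073854
= 941.05 K

941.05 K


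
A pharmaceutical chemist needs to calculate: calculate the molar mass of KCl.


M(KCl) = 1×39.1 + 1×35.45
= 39.1 + 35.45
= 74.55 g/mol

74.55 g/mol


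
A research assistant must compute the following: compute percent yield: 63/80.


% yield = actual/theoretical × 100
= 63/80 × 100
= 78.75%

78.75%


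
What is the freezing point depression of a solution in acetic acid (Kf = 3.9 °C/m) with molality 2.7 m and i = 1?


ΔTf = Kf × m × i
= 3.9 × 2.7 × 1
= 10.53 °C

10.53 °C


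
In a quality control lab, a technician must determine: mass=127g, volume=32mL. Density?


ρ = mass/volume
= 127/32
= 3.969 g/mL

3.969 g/mL


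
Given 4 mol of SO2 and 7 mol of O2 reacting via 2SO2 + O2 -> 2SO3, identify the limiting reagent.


Mole ratio available / coefficient:
  SO2: 4/2 = 2.000
  O2: 7/1 = 7.000
Smaller ratio is limiting.

SO2


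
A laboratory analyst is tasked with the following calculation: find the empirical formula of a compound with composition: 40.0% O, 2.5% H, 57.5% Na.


Assume 100 g sample. Moles of each element:
  O: 40.0/16.0 = 2.5 mol
  H: 2.5/1.008 = 2.48 mol
  Na: 57.5/22.99 = 2.501 mol
Divide by smallest (2.48):
  O: 2.5/2.48 = 1.01
  H: 2.48/2.48 = 1.0
  Na: 2.501/2.48 = 1.01
Empirical formula: NaOH

NaOH


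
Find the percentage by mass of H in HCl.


M(HCl) = 1×1.008 + 1×35.45 = 36.458 g/mol
Mass of H = 1 × 1.008 = 1.008 g/mol
% H = 1.008/36.458 × 100 = 2.76%

2.76%


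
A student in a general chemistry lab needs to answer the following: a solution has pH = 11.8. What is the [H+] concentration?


[H+] = 10^(-pH) = 10^(-11.8)
= 1.58×10^-12 M

1.58×10^-12 M


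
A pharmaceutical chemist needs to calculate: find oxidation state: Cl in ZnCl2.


halide: -1
Oxidation number: -1

-1


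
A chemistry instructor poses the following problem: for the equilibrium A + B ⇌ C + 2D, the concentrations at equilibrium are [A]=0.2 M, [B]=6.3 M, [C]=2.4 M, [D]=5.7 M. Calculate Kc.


Kc = [C][D]^2/([A][B])
= (2.4^1 × 5.7^2)/(0.2^1 × 6.3^1)
= 77.976/1.26
= 61.89

61.89


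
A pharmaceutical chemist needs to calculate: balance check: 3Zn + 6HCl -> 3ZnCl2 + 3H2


Equation: 3Zn + 6HCl -> 3ZnCl2 + 3H2
Check atoms: Cl: 6=6, H: 6=6, Zn: 3=3
Balanced

Yes, balanced


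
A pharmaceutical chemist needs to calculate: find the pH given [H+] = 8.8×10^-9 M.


pH = -log10([H+]) = -log10(8.8×10^-9)
= 9 - log10(8.8)
= 9 - 0.94
= 8.06

8.06


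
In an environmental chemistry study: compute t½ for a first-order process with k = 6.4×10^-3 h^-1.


t½ = ln2/k = 0.693147/(6.4×10^-3 h^-1)
= 108.3 h

108.3 h


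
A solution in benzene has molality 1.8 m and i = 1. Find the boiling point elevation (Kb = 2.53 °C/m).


ΔTb = Kb × m × i
= 2.53 × 1.8 × 1
= 4.554 °C

4.554 °C


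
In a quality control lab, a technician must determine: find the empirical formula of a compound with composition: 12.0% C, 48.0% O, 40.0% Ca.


Assume 100 g sample. Moles of each element:
  C: 12.0/12.01 = 0.999 mol
  O: 48.0/16.0 = 3.0 mol
  Ca: 40.0/40.08 = 0.998 mol
Divide by smallest (0.998):
  C: 0.999/0.998 = 1.0
  O: 3.0/0.998 = 3.01
  Ca: 0.998/0.998 = 1.0
Empirical formula: CaCO3

CaCO3


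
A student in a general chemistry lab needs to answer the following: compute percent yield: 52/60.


% yield = actual/theoretical × 100
= 52/60 × 100
= 86.67%

86.67%


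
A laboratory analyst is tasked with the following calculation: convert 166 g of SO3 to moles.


M(SO3) = 80.07 g/mol
n = mass/M = 166/80.07 = 2.0732 mol

2.0732 mol


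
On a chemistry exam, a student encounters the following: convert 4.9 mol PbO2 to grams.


M(PbO2) = 239.2 g/mol
mass = n × M = 4.9 × 239.2 = 1172.08 g

1172.08 g


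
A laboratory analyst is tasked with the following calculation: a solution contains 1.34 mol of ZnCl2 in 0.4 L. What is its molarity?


M = n/V = 1.34/0.4 = 3.350 mol/L

3.350 M


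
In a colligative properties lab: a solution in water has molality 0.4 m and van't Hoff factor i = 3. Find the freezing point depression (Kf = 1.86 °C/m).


ΔTf = Kf × m × i
= 1.86 × 0.4 × 3
= 2.232 °C

2.232 °C


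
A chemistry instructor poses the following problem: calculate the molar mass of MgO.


M(MgO) = 1×24.31 + 1×16.0
= 24.31 + 16.0
= 40.31 g/mol

40.31 g/mol


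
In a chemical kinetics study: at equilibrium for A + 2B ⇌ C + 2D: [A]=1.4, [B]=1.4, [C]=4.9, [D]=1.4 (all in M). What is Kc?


Kc = [C][D]^2/([A][B]^2)
= (4.9^1 × 1.4^2)/(1.4^1 × 1.4^2)
= 9.604/2.744
= 3.500

3.500


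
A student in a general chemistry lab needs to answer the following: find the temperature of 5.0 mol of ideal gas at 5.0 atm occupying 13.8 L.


PV = nRT  (R = 0.08206 L·atm/(mol·K))
T = PV/(nR) = 5.0×13.8/(5.0×0.08206)
= 69.00/0.410300
= 168.17 K

168.17 K


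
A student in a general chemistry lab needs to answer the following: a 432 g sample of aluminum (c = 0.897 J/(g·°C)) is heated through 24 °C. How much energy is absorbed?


q = mcΔT = 432 × 0.897 × 24
= 9300.10 J

9300.10 J


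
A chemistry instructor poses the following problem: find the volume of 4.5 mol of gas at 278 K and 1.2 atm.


PV = nRT  (R = 0.08206 L·atm/(mol·K))
V = nRT/P = 4.5×0.08206×278/1.2
= 85.548 L

85.548 L


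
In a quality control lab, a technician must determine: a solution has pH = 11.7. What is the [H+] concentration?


[H+] = 10^(-pH) = 10^(-11.7)
= 2.0×10^-12 M

2.0×10^-12 M


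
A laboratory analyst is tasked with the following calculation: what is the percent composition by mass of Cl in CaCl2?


M(CaCl2) = 1×40.08 + 2×35.45 = 110.98 g/mol
Mass of Cl = 2 × 35.45 = 70.90 g/mol
% Cl = 70.90/110.98 × 100 = 63.89%

63.89%


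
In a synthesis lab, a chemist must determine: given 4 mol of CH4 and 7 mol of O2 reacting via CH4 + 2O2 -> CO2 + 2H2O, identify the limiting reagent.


Mole ratio available / coefficient:
  CH4: 4/1 = 4.000
  O2: 7/2 = 3.500
Smaller ratio is limiting.

O2


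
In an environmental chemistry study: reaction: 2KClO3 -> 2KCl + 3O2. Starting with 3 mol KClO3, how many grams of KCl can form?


Mole ratio KCl:KClO3 = 2:2
n(KCl) = 3 × 2/2 = 3.000 mol
mass = 3.000 × 74.55 = 223.65 g

223.65 g


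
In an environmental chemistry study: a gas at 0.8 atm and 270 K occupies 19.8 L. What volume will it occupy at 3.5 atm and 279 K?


P1V1/T1 = P2V2/T2
V2 = P1V1T2/(T1P2)
= 0.8×19.8×279/(270×3.5)
= 4.677 L

4.677 L


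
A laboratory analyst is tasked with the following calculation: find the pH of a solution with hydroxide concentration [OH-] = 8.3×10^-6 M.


pOH = -log10([OH-]) = -log10(8.3×10^-6)
= 6 - log10(8.3) = 5.08
pH = 14 - pOH = 14 - 5.08 = 8.92

8.92


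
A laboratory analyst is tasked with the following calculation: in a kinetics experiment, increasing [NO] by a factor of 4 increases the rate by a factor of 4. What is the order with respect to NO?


rate ∝ [NO]^n
4^n = 4 → n = 1
Order in NO: 1

1


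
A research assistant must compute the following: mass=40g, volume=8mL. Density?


ρ = mass/volume
= 40/8
= 5.0 g/mL

5.0 g/mL


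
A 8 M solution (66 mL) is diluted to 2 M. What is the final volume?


C1V1 = C2V2
8 × 66 = 2 × V2
V2 = 528/2 = 264.0 mL

264.0 mL


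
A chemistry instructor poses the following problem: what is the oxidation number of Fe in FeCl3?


x + 3(-1) = 0, so x = +3
Oxidation number: +3

+3


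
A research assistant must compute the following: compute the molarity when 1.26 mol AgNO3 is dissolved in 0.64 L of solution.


M = n/V = 1.26/0.64 = 1.969 mol/L

1.969 M


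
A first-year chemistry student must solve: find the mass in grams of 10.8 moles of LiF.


M(LiF) = 25.94 g/mol
mass = n × M = 10.8 × 25.94 = 280.15 g

280.15 g


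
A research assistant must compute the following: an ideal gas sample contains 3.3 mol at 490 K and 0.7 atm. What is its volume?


PV = nRT  (R = 0.08206 L·atm/(mol·K))
V = nRT/P = 3.3×0.08206×490/0.7
= 189.559 L

189.559 L


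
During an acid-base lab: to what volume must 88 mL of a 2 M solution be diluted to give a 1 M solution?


C1V1 = C2V2
2 × 88 = 1 × V2
V2 = 176/1 = 176.0 mL

176.0 mL


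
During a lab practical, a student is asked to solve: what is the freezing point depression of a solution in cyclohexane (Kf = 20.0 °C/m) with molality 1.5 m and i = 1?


ΔTf = Kf × m × i
= 20.0 × 1.5 × 1
= 30.0 °C

30.0 °C


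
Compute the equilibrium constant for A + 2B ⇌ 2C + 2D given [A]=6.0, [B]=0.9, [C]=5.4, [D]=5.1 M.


Kc = [C]^2[D]^2/([A][B]^2)
= (5.4^2 × 5.1^2)/(6.0^1 × 0.9^2)
= 758.4516/4.86
= 156.1

156.1


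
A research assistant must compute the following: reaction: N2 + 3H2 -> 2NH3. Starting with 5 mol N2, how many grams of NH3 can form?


Mole ratio NH3:N2 = 2:1
n(NH3) = 5 × 2/1 = 10.000 mol
mass = 10.000 × 17.03 = 170.3 g

170.3 g


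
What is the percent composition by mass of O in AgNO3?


M(AgNO3) = 1×107.87 + 1×14.01 + 3×16.0 = 169.88 g/mol
Mass of O = 3 × 16.0 = 48.00 g/mol
% O = 48.00/169.88 × 100 = 28.26%

28.26%


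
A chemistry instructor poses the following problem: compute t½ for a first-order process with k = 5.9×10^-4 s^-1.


t½ = ln2/k = 0.693147/(5.9×10^-4 s^-1)
= 1175 s

1175 s


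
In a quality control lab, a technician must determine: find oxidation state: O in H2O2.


Peroxide: O is -1
Oxidation number: -1

-1


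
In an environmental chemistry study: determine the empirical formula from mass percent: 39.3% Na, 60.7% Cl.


Assume 100 g sample. Moles of each element:
  Na: 39.3/22.99 = 1.709 mol
  Cl: 60.7/35.45 = 1.712 mol
Divide by smallest (1.709):
  Na: 1.709/1.709 = 1.0
  Cl: 1.712/1.709 = 1.0
Empirical formula: NaCl

NaCl


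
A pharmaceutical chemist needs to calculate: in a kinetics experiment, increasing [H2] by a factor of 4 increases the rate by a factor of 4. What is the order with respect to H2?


rate ∝ [H2]^n
4^n = 4 → n = 1
Order in H2: 1

1


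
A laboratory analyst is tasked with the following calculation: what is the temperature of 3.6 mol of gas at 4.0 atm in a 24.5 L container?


PV = nRT  (R = 0.08206 L·atm/(mol·K))
T = PV/(nR) = 4.0×24.5/(3.6×0.08206)
= 98.00/0.295416
= 331.74 K

331.74 K


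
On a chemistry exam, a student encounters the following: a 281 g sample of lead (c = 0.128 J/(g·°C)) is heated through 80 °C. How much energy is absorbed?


q = mcΔT = 281 × 0.128 × 80
= 2877.44 J

2877.44 J


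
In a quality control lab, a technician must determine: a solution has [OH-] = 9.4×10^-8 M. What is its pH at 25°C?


pOH = -log10([OH-]) = -log10(9.4×10^-8)
= 8 - log10(9.4) = 7.03
pH = 14 - pOH = 14 - 7.03 = 6.97

6.97


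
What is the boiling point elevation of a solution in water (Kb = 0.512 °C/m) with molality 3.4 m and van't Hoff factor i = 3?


ΔTb = Kb × m × i
= 0.512 × 3.4 × 3
= 5.2224 °C

5.2224 °C


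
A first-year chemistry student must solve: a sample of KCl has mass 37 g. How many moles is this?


M(KCl) = 74.55 g/mol
n = mass/M = 37/74.55 = 0.4963 mol

0.4963 mol


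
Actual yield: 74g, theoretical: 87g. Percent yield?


% yield = actual/theoretical × 100
= 74/87 × 100
= 85.06%

85.06%


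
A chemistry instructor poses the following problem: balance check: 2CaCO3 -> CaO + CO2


Equation: 2CaCO3 -> CaO + CO2
Check atoms: C: 2≠1, Ca: 2≠1, O: 6≠3
Not balanced

No, not balanced


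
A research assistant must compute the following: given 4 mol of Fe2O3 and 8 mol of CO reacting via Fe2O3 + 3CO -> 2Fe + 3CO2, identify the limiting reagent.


Mole ratio available / coefficient:
  Fe2O3: 4/1 = 4.000
  CO: 8/3 = 2.667
Smaller ratio is limiting.

CO


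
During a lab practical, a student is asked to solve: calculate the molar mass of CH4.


M(CH4) = 1×12.01 + 4×1.008
= 12.01 + 4.03
= 16.04 g/mol

16.04 g/mol


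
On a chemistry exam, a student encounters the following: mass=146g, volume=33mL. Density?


ρ = mass/volume
= 146/33
= 4.424 g/mL

4.424 g/mL


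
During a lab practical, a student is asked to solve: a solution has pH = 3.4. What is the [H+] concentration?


[H+] = 10^(-pH) = 10^(-3.4)
= 3.98×10^-4 M

3.98×10^-4 M


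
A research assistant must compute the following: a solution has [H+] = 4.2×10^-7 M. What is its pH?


pH = -log10([H+]) = -log10(4.2×10^-7)
= 7 - log10(4.2)
= 7 - 0.62
= 6.38

6.38


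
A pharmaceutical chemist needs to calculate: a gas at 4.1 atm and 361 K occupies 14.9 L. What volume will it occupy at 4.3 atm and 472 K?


P1V1/T1 = P2V2/T2
V2 = P1V1T2/(T1P2)
= 4.1×14.9×472/(361×4.3)
= 18.575 L

18.575 L


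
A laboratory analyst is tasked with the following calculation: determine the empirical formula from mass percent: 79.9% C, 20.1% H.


Assume 100 g sample. Moles of each element:
  C: 79.9/12.01 = 6.653 mol
  H: 20.1/1.008 = 19.94 mol
Divide by smallest (6.653):
  C: 6.653/6.653 = 1.0
  H: 19.94/6.653 = 3.0
Empirical formula: CH3

CH3


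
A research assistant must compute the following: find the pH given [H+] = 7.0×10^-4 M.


pH = -log10([H+]) = -log10(7.0×10^-4)
= 4 - log10(7.0)
= 4 - 0.85
= 3.15

3.15


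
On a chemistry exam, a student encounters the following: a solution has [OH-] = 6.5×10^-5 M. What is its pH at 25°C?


pOH = -log10([OH-]) = -log10(6.5×10^-5)
= 5 - log10(6.5) = 4.19
pH = 14 - pOH = 14 - 4.19 = 9.81

9.81


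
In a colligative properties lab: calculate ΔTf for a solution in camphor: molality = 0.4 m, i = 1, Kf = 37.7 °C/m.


ΔTf = Kf × m × i
= 37.7 × 0.4 × 1
= 15.08 °C

15.08 °C


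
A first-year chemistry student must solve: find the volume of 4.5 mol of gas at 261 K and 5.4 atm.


PV = nRT  (R = 0.08206 L·atm/(mol·K))
V = nRT/P = 4.5×0.08206×261/5.4
= 17.848 L

17.848 L


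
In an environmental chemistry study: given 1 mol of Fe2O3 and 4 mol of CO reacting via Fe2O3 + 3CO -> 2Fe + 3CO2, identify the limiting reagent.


Mole ratio available / coefficient:
  Fe2O3: 1/1 = 1.000
  CO: 4/3 = 1.333
Smaller ratio is limiting.

Fe2O3


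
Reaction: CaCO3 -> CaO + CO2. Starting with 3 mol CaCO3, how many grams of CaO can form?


Mole ratio CaO:CaCO3 = 1:1
n(CaO) = 3 × 1/1 = 3.000 mol
mass = 3.000 × 56.08 = 168.24 g

168.24 g


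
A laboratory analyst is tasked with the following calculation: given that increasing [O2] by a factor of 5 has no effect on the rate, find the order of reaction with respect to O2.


rate ∝ [O2]^n
rate ∝ [O2]^0
Order in O2: 0

0


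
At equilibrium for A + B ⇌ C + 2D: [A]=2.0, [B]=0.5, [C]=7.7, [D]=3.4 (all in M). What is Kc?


Kc = [C][D]^2/([A][B])
= (7.7^1 × 3.4^2)/(2.0^1 × 0.5^1)
= 89.012/1
= 89.01

89.01


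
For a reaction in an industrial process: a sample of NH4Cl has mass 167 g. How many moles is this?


M(NH4Cl) = 53.49 g/mol
n = mass/M = 167/53.49 = 3.1221 mol

3.1221 mol


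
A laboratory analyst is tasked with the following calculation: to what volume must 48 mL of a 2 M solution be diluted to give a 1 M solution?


C1V1 = C2V2
2 × 48 = 1 × V2
V2 = 96/1 = 96.0 mL

96.0 mL


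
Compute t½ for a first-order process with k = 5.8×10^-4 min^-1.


t½ = ln2/k = 0.693147/(5.8×10^-4 min^-1)
= 1195 min

1195 min


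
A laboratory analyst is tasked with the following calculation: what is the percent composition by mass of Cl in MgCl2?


M(MgCl2) = 1×24.31 + 2×35.45 = 95.21 g/mol
Mass of Cl = 2 × 35.45 = 70.90 g/mol
% Cl = 70.90/95.21 × 100 = 74.47%

74.47%


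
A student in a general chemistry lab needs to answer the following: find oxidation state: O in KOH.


O is usually -2
Oxidation number: -2

-2


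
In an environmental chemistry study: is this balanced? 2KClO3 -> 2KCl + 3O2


Equation: 2KClO3 -> 2KCl + 3O2
Check atoms: Cl: 2=2, K: 2=2, O: 6=6
Balanced

Yes, balanced


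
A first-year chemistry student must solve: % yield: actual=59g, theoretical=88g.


% yield = actual/theoretical × 100
= 59/88 × 100
= 67.05%

67.05%


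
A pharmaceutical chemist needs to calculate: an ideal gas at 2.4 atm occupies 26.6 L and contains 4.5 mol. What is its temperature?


PV = nRT  (R = 0.08206 L·atm/(mol·K))
T = PV/(nR) = 2.4×26.6/(4.5×0.08206)
= 63.84/0.369270
= 172.88 K

172.88 K


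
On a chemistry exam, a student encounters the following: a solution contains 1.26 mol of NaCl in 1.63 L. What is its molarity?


M = n/V = 1.26/1.63 = 0.773 mol/L

0.773 M


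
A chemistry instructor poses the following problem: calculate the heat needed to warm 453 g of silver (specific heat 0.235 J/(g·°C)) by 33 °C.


q = mcΔT = 453 × 0.235 × 33
= 3513.02 J

3513.02 J


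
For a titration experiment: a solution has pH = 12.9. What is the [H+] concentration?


[H+] = 10^(-pH) = 10^(-12.9)
= 1.26×10^-13 M

1.26×10^-13 M


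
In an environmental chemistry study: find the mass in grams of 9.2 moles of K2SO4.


M(K2SO4) = 174.27 g/mol
mass = n × M = 9.2 × 174.27 = 1603.28 g

1603.28 g


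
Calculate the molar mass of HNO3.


M(HNO3) = 1×1.008 + 1×14.01 + 3×16.0
= 1.01 + 14.01 + 48.0
= 63.02 g/mol

63.02 g/mol


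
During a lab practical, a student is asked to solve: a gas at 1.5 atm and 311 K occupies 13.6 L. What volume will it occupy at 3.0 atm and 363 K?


P1V1/T1 = P2V2/T2
V2 = P1V1T2/(T1P2)
= 1.5×13.6×363/(311×3.0)
= 7.937 L

7.937 L


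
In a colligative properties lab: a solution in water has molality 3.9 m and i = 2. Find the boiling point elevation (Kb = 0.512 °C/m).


ΔTb = Kb × m × i
= 0.512 × 3.9 × 2
= 3.9936 °C

3.9936 °C


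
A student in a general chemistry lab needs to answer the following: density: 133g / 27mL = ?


ρ = mass/volume
= 133/27
= 4.926 g/mL

4.926 g/mL


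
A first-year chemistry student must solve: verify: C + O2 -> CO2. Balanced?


Equation: C + O2 -> CO2
Check atoms: C: 1=1, O: 2=2
Balanced

Yes, balanced


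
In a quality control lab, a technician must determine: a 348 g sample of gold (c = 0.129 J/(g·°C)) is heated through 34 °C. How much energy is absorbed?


q = mcΔT = 348 × 0.129 × 34
= 1526.33 J

1526.33 J


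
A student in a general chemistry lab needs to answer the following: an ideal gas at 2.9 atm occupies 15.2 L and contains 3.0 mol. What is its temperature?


PV = nRT  (R = 0.08206 L·atm/(mol·K))
T = PV/(nR) = 2.9×15.2/(3.0×0.08206)
= 44.08/0.246180
= 179.06 K

179.06 K


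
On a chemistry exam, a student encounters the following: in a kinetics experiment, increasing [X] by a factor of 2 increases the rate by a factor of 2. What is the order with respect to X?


rate ∝ [X]^n
2^n = 2 → n = 1
Order in X: 1

1


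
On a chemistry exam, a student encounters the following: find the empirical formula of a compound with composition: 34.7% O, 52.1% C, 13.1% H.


Assume 100 g sample. Moles of each element:
  O: 34.7/16.0 = 2.169 mol
  C: 52.1/12.01 = 4.338 mol
  H: 13.1/1.008 = 12.996 mol
Divide by smallest (2.169):
  O: 2.169/2.169 = 1.0
  C: 4.338/2.169 = 2.0
  H: 12.996/2.169 = 5.99
Empirical formula: C2H6O

C2H6O
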